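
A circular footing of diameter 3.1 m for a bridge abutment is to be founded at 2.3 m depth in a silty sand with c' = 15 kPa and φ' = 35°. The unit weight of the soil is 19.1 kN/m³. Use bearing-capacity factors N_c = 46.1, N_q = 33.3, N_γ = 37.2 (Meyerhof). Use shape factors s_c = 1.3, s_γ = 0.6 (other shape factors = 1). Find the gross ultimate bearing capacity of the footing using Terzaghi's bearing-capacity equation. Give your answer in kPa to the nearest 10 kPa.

q_ult ≈ 3020 kPa

Effective surcharge at the founding depth q = γ·D_f = 19.1 × 2.3 = 43.93 kPa.
q_ult = c·N_c·s_c + q·N_q + 0.5·γ·B·N_γ·s_γ
     = 15 × 46.1 × 1.3 + 43.93 × 33.3 + 0.5 × 19.1 × 3.1 × 37.2 × 0.6
     = 898.95 + 1462.9 + 660.78 = 3022.6 kPa.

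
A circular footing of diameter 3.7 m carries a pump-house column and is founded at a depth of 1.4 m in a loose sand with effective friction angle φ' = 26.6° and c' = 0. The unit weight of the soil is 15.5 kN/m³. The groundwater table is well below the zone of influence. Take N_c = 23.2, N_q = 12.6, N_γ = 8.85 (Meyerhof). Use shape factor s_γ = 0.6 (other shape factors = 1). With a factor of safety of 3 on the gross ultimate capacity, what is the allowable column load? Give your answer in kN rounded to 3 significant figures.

P_all ≈ 1530 kN

Effective surcharge at the founding depth q = γ·D_f = 15.5 × 1.4 = 21.7 kPa.
q_ult = q·N_q + 0.5·γ·B·N_γ·s_γ
     = 21.7 × 12.6 + 0.5 × 15.5 × 3.7 × 8.85 × 0.6
     = 273.42 + 152.26 = 425.68 kPa.
Gross allowable pressure q_all = 425.68 / 3 = 141.89 kPa.
Footing area = 10.7521 m², so allowable column load = 141.89 × 10.7521 = 1525.7 kN.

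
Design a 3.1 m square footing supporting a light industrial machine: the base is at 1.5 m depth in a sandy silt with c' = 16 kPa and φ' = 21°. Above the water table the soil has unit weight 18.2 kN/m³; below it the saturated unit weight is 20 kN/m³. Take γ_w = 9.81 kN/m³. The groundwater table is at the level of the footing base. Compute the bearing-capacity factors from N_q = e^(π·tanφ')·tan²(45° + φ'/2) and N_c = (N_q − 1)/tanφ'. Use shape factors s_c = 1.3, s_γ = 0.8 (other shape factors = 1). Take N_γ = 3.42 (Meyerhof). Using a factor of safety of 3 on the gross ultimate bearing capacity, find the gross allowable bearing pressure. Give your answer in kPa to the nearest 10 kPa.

N_q = e^(π·tan21°)·tan²(55.5°) = 7.07; N_c = (N_q − 1)/tanφ' = 15.81.
Effective surcharge at the founding depth q = γ·D_f = 18.2 × 1.5 = 27.3 kPa.
The water table coincides with the base, so in the self-weight term γ → γ' = 10.19 kN/m³.
q_ult = c·N_c·s_c + q·N_q + 0.5·γ·B·N_γ·s_γ
     = 16 × 15.815 × 1.3 + 27.3 × 7.0708 + 0.5 × 10.19 × 3.1 × 3.42 × 0.8
     = 328.95 + 193.03 + 43.214 = 565.2 kPa.
q_all = 565.2 / 3 = 188.4 kPa.

q_all ≈ 190 kPa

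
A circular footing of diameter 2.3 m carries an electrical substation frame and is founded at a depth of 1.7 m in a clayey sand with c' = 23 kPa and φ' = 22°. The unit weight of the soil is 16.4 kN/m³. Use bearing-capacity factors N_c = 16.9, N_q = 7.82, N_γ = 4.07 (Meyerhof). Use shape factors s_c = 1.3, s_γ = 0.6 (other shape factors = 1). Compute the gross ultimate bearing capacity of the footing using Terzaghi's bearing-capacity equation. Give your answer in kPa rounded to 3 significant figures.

q_ult ≈ 769 kPa

Overburden at base level: q = 16.4 × 1.7 = 27.88 kPa.
Cohesion term c·N_c·s_c = 23 × 16.9 × 1.3 = 505.31 kPa; surcharge term q·N_q = 27.88 × 7.82 = 218.02 kPa; self-weight term 0.5·γ·B·N_γ·s_γ = 0.5 × 16.4 × 2.3 × 4.07 × 0.6 = 46.056 kPa.
q_ult = 505.31 + 218.02 + 46.056 = 769.39 kPa.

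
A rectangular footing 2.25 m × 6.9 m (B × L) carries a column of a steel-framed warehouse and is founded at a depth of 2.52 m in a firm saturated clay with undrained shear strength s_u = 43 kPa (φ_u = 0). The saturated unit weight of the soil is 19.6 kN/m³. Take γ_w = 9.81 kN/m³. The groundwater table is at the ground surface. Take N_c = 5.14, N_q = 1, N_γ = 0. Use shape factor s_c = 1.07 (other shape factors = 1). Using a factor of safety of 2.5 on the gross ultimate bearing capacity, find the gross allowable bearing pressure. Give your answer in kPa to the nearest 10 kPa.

q_all ≈ 100 kPa

γ' = 19.6 − 9.81 = 9.79 kN/m³ (submerged throughout). q = 9.79 × 2.52 = 24.671 kPa.
c·N_c·s_c = 43 × 5.14 × 1.07 = 236.49 kPa
q·N_q = 24.671 × 1 = 24.671 kPa
q_ult = 236.49 + 24.671 = 261.16 kPa.
q_all = 261.16 / 2.5 = 104.46 kPa.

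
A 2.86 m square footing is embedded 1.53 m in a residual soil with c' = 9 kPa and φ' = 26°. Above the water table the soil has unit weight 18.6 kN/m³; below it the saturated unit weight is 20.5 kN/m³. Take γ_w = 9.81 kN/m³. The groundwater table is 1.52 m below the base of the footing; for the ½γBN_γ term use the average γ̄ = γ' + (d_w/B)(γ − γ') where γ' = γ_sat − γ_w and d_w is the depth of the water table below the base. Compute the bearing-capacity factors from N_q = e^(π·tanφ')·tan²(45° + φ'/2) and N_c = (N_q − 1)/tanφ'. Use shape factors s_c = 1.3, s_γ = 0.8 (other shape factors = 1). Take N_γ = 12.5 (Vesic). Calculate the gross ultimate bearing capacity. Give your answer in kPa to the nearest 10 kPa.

q_ult ≈ 810 kPa

tan26° = 0.4877, so N_q = e^(π×0.4877)·tan²(58°) = 4.629 × 2.561 = 11.85.
N_c = (11.85 − 1)/tan26° = 22.25.
Overburden at base level: q = 18.6 × 1.53 = 28.458 kPa.
The water table is 1.52 m below the base (< B = 2.86 m), so the ½γBN_γ term uses γ̄ = γ' + (d_w/B)(γ − γ') = 10.69 + (1.52/2.86)(18.6 − 10.69) = 14.894 kN/m³.
Cohesion term c·N_c·s_c = 9 × 22.254 × 1.3 = 260.38 kPa; surcharge term q·N_q = 28.458 × 11.854 = 337.35 kPa; self-weight term 0.5·γ·B·N_γ·s_γ = 0.5 × 14.894 × 2.86 × 12.5 × 0.8 = 212.98 kPa.
q_ult = 260.38 + 337.35 + 212.98 = 810.71 kPa.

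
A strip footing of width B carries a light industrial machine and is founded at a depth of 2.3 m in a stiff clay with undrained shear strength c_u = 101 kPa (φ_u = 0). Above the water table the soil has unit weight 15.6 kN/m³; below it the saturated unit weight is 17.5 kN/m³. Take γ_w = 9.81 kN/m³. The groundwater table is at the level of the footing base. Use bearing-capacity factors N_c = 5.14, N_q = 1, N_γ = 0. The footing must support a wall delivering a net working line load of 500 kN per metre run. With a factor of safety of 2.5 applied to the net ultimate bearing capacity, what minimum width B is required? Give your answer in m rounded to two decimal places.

B = 2.41 m

Overburden at base level: q = 15.6 × 2.3 = 35.88 kPa.
Cohesion term c·N_c = 101 × 5.14 = 519.14 kPa; surcharge term q·N_q = 35.88 × 1 = 35.88 kPa.
q_ult = 519.14 + 35.88 = 555.02 kPa.
For φ = 0 the ½γBN_γ term vanishes, so q_ult is independent of B. q_net = 555.02 − 35.88 = 519.14 kPa; q_all(net) = 519.14/2.5 = 207.66 kPa.
Required width B = w / q_all(net) = 500 / 207.66 = 2.408 m.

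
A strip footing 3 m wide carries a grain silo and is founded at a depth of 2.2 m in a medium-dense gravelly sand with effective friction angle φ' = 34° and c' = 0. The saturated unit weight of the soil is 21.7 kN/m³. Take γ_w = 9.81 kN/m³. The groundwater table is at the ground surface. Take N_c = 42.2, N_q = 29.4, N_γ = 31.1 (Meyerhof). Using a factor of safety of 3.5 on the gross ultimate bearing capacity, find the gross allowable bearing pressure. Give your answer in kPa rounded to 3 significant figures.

q_all ≈ 378 kPa

γ' = 21.7 − 9.81 = 11.89 kN/m³ (submerged throughout). q = 11.89 × 2.2 = 26.158 kPa; the same γ' applies in the ½γBN_γ term.
q·N_q = 26.158 × 29.4 = 769.05 kPa
0.5·γ·B·N_γ = 0.5 × 11.89 × 3 × 31.1 = 554.67 kPa
q_ult = 769.05 + 554.67 = 1323.7 kPa.
q_all = 1323.7 / 3.5 = 378.2 kPa.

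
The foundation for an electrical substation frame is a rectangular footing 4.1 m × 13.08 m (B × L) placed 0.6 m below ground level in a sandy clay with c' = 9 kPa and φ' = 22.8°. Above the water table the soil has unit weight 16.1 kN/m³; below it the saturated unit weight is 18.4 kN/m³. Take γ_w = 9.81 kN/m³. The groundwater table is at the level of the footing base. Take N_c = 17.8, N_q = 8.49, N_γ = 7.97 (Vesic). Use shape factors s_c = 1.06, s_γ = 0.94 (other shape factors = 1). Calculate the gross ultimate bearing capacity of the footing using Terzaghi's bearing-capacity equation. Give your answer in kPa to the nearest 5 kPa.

Effective surcharge at the founding depth q = γ·D_f = 16.1 × 0.6 = 9.66 kPa.
The water table coincides with the base, so in the self-weight term γ → γ' = 8.59 kN/m³.
q_ult = c·N_c·s_c + q·N_q + 0.5·γ·B·N_γ·s_γ
     = 9 × 17.8 × 1.06 + 9.66 × 8.49 + 0.5 × 8.59 × 4.1 × 7.97 × 0.94
     = 169.81 + 82.013 + 131.93 = 383.75 kPa.

q_ult ≈ 385 kPa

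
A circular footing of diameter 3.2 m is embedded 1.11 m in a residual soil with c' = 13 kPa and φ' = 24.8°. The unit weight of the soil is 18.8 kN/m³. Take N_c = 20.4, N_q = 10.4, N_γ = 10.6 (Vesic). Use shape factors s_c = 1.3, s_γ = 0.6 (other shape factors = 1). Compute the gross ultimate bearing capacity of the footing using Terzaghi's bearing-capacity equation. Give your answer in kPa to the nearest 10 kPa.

q = γ·D_f = 18.8 × 1.11 = 20.868 kPa.
c·N_c·s_c = 13 × 20.4 × 1.3 = 344.76 kPa
q·N_q = 20.868 × 10.4 = 217.03 kPa
0.5·γ·B·N_γ·s_γ = 0.5 × 18.8 × 3.2 × 10.6 × 0.6 = 191.31 kPa
q_ult = 344.76 + 217.03 + 191.31 = 753.1 kPa.

q_ult ≈ 750 kPa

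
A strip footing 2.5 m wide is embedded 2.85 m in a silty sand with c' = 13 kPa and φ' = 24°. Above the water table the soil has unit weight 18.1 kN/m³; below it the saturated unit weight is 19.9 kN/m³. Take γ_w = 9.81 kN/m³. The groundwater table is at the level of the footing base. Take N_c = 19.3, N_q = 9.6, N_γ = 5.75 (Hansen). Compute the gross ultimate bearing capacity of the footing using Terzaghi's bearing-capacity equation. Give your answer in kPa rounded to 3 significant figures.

q_ult ≈ 819 kPa

q = γ·D_f = 18.1 × 2.85 = 51.585 kPa.
For the ½γBN_γ term take γ' = 19.9 − 9.81 = 10.09 kN/m³ (soil below base is submerged).
c·N_c = 13 × 19.3 = 250.9 kPa
q·N_q = 51.585 × 9.6 = 495.22 kPa
0.5·γ·B·N_γ = 0.5 × 10.09 × 2.5 × 5.75 = 72.522 kPa
q_ult = 250.9 + 495.22 + 72.522 = 818.64 kPa.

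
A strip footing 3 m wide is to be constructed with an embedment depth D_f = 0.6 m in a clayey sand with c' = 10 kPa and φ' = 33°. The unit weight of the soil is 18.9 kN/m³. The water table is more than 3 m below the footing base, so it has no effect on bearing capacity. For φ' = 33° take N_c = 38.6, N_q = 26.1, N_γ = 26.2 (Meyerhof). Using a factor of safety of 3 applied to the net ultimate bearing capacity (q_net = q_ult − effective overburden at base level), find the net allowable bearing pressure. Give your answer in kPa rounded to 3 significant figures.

Effective surcharge at the founding depth q = γ·D_f = 18.9 × 0.6 = 11.34 kPa.
q_ult = c·N_c + q·N_q + 0.5·γ·B·N_γ
     = 10 × 38.6 + 11.34 × 26.1 + 0.5 × 18.9 × 3 × 26.2
     = 386 + 295.97 + 742.77 = 1424.7 kPa.
Net ultimate: q_net = 1424.7 − 11.34 = 1413.4 kPa.
q_all(net) = 1413.4 / 3 = 471.13 kPa.

q_all(net) ≈ 471 kPa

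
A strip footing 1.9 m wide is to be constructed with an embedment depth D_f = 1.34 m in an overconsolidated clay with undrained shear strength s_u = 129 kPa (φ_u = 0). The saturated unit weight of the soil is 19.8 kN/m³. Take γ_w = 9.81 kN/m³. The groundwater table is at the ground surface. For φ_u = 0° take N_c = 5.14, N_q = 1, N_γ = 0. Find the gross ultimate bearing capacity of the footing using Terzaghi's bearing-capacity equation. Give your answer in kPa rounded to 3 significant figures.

q_ult ≈ 676 kPa

γ' = 19.8 − 9.81 = 9.99 kN/m³ (submerged throughout). q = 9.99 × 1.34 = 13.387 kPa.
c·N_c = 129 × 5.14 = 663.06 kPa
q·N_q = 13.387 × 1 = 13.387 kPa
q_ult = 663.06 + 13.387 = 676.45 kPa.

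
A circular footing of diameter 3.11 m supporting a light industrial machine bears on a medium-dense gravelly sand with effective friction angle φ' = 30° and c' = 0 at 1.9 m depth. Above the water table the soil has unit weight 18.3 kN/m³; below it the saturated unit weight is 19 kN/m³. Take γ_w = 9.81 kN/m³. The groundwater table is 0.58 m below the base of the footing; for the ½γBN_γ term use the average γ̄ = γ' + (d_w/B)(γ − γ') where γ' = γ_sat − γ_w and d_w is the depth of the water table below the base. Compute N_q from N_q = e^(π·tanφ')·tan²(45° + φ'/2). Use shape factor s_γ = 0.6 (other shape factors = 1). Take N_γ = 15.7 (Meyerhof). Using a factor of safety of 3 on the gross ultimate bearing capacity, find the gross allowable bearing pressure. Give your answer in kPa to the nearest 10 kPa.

N_q = e^(π·tan30°)·tan²(60°) = 18.4.
q = γ·D_f = 18.3 × 1.9 = 34.77 kPa.
γ' = 9.19 kN/m³; averaging over the depth B below the base, γ̄ = γ' + (d_w/B)(γ − γ') = 10.889 kN/m³.
q·N_q = 34.77 × 18.401 = 639.81 kPa
0.5·γ·B·N_γ·s_γ = 0.5 × 10.889 × 3.11 × 15.7 × 0.6 = 159.5 kPa
q_ult = 639.81 + 159.5 = 799.31 kPa.
q_all = 799.31 / 3 = 266.44 kPa.

q_all ≈ 270 kPa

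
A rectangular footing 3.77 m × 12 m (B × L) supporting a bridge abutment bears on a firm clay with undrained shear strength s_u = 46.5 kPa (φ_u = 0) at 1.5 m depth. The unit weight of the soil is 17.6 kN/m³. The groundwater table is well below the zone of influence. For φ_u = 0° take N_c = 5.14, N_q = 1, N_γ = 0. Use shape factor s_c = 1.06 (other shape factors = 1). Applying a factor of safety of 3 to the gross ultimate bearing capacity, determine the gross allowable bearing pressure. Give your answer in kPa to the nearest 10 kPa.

Effective surcharge at the founding depth q = γ·D_f = 17.6 × 1.5 = 26.4 kPa.
q_ult = c·N_c·s_c + q·N_q
     = 46.5 × 5.14 × 1.06 + 26.4 × 1
     = 253.35 + 26.4 = 279.75 kPa.
q_all = q_ult / FS = 279.75 / 3 = 93.25 kPa.

q_all ≈ 90 kPa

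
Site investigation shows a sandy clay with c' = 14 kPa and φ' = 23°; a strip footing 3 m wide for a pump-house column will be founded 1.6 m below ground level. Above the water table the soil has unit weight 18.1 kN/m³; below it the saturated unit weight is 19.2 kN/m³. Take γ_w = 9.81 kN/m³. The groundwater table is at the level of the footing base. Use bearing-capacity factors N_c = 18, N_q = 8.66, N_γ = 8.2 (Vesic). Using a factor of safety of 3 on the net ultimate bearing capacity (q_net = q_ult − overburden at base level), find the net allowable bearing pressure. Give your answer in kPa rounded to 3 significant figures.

Effective surcharge at the founding depth q = γ·D_f = 18.1 × 1.6 = 28.96 kPa.
The water table coincides with the base, so in the self-weight term γ → γ' = 9.39 kN/m³.
q_ult = c·N_c + q·N_q + 0.5·γ·B·N_γ
     = 14 × 18 + 28.96 × 8.66 + 0.5 × 9.39 × 3 × 8.2
     = 252 + 250.79 + 115.5 = 618.29 kPa.
q_net = 618.29 − 28.96 = 589.33 kPa.
q_all(net) = 589.33 / 3 = 196.44 kPa.

q_all(net) ≈ 196 kPa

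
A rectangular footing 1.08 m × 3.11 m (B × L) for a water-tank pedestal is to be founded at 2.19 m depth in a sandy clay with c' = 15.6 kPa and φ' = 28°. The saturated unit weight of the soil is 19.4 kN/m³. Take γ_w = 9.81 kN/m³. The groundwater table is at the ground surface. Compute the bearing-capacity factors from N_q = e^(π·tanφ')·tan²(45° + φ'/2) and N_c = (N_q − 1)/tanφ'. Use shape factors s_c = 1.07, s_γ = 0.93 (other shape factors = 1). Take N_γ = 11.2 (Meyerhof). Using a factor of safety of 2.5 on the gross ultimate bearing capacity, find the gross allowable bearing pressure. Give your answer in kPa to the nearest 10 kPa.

q_all ≈ 320 kPa

N_q = e^(π·tan28°)·tan²(59°) = 14.72; N_c = (N_q − 1)/tanφ' = 25.8.
Water table at ground surface, so effective unit weight γ' = 19.4 − 9.81 = 9.59 kN/m³ is used throughout; overburden q = 9.59 × 2.19 = 21.002 kPa; the same γ' applies in the ½γBN_γ term.
Cohesion term c·N_c·s_c = 15.6 × 25.803 × 1.07 = 430.71 kPa; surcharge term q·N_q = 21.002 × 14.72 = 309.15 kPa; self-weight term 0.5·γ·B·N_γ·s_γ = 0.5 × 9.59 × 1.08 × 11.2 × 0.93 = 53.94 kPa.
q_ult = 430.71 + 309.15 + 53.94 = 793.8 kPa.
q_all = 793.8 / 2.5 = 317.52 kPa.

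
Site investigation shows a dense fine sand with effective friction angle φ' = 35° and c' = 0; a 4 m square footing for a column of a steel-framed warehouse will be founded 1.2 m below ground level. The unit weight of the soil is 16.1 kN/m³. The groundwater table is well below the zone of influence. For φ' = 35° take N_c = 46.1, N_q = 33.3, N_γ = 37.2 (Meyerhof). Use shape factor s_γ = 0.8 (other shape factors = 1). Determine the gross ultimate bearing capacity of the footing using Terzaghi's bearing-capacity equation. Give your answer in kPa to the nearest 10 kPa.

q_ult ≈ 1600 kPa

q = γ·D_f = 16.1 × 1.2 = 19.32 kPa.
q·N_q = 19.32 × 33.3 = 643.36 kPa
0.5·γ·B·N_γ·s_γ = 0.5 × 16.1 × 4 × 37.2 × 0.8 = 958.27 kPa
q_ult = 643.36 + 958.27 = 1601.6 kPa.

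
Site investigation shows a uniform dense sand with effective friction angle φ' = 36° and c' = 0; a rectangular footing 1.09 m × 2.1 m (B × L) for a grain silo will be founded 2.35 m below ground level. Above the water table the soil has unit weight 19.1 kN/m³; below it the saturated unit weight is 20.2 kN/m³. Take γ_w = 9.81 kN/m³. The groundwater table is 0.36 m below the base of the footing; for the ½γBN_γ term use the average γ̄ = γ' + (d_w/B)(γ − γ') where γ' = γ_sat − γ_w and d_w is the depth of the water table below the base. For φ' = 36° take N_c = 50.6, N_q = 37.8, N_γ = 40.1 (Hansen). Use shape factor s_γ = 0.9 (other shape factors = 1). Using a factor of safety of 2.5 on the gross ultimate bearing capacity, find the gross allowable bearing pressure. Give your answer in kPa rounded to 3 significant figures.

q = γ·D_f = 19.1 × 2.35 = 44.885 kPa.
γ' = 10.39 kN/m³; averaging over the depth B below the base, γ̄ = γ' + (d_w/B)(γ − γ') = 13.267 kN/m³.
q·N_q = 44.885 × 37.8 = 1696.7 kPa
0.5·γ·B·N_γ·s_γ = 0.5 × 13.267 × 1.09 × 40.1 × 0.9 = 260.94 kPa
q_ult = 1696.7 + 260.94 = 1957.6 kPa.
q_all = 1957.6 / 2.5 = 783.04 kPa.

q_all ≈ 783 kPa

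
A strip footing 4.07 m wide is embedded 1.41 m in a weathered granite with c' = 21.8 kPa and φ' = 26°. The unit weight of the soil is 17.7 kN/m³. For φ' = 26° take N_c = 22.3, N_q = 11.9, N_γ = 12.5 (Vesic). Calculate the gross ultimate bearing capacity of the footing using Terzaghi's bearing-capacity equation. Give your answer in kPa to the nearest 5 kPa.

Overburden at base level: q = 17.7 × 1.41 = 24.957 kPa.
Cohesion term c·N_c = 21.8 × 22.3 = 486.14 kPa; surcharge term q·N_q = 24.957 × 11.9 = 296.99 kPa; self-weight term 0.5·γ·B·N_γ = 0.5 × 17.7 × 4.07 × 12.5 = 450.24 kPa.
q_ult = 486.14 + 296.99 + 450.24 = 1233.4 kPa.

q_ult ≈ 1235 kPa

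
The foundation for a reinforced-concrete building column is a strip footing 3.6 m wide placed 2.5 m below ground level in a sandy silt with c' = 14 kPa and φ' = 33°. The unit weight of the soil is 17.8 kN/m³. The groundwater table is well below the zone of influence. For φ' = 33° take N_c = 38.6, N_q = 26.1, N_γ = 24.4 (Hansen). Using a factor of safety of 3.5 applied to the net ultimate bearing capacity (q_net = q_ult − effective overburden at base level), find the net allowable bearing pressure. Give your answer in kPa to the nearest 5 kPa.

q = γ·D_f = 17.8 × 2.5 = 44.5 kPa.
c·N_c = 14 × 38.6 = 540.4 kPa
q·N_q = 44.5 × 26.1 = 1161.5 kPa
0.5·γ·B·N_γ = 0.5 × 17.8 × 3.6 × 24.4 = 781.78 kPa
q_ult = 540.4 + 1161.5 + 781.78 = 2483.6 kPa.
Net ultimate: q_net = 2483.6 − 44.5 = 2439.1 kPa.
q_all(net) = 2439.1 / 3.5 = 696.89 kPa.

q_all(net) ≈ 695 kPa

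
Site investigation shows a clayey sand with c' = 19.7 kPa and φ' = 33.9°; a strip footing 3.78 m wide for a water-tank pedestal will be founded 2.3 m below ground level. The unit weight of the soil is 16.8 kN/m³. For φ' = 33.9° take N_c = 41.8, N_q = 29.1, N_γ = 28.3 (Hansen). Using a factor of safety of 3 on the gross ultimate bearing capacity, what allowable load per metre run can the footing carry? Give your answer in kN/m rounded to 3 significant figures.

Effective surcharge at the founding depth q = γ·D_f = 16.8 × 2.3 = 38.64 kPa.
q_ult = c·N_c + q·N_q + 0.5·γ·B·N_γ
     = 19.7 × 41.8 + 38.64 × 29.1 + 0.5 × 16.8 × 3.78 × 28.3
     = 823.46 + 1124.4 + 898.58 = 2846.5 kPa.
Gross allowable pressure q_all = 2846.5 / 3 = 948.82 kPa.
Allowable wall load = q_all × B = 948.82 × 3.78 = 3586.5 kN per metre run.

≈ 3590 kN/m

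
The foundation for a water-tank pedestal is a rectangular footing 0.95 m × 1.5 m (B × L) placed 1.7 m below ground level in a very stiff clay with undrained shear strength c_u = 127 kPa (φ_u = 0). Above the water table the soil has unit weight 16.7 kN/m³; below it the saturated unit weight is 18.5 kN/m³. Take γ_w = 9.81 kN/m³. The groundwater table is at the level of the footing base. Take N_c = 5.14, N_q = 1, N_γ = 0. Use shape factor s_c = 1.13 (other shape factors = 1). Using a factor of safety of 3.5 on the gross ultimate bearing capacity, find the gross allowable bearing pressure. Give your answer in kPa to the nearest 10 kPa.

q_all ≈ 220 kPa

Overburden at base level: q = 16.7 × 1.7 = 28.39 kPa.
Cohesion term c·N_c·s_c = 127 × 5.14 × 1.13 = 737.64 kPa; surcharge term q·N_q = 28.39 × 1 = 28.39 kPa.
q_ult = 737.64 + 28.39 = 766.03 kPa.
q_all = 766.03 / 3.5 = 218.87 kPa.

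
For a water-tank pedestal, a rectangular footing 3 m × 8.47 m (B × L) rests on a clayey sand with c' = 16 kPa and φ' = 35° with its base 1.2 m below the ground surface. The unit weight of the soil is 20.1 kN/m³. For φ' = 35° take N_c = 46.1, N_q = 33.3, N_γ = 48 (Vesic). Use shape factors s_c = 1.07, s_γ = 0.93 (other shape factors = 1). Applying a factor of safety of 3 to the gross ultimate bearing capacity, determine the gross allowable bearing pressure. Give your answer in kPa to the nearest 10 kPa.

q_all ≈ 980 kPa

Overburden at base level: q = 20.1 × 1.2 = 24.12 kPa.
Cohesion term c·N_c·s_c = 16 × 46.1 × 1.07 = 789.23 kPa; surcharge term q·N_q = 24.12 × 33.3 = 803.2 kPa; self-weight term 0.5·γ·B·N_γ·s_γ = 0.5 × 20.1 × 3 × 48 × 0.93 = 1345.9 kPa.
q_ult = 789.23 + 803.2 + 1345.9 = 2938.3 kPa.
q_all = q_ult / FS = 2938.3 / 3 = 979.44 kPa.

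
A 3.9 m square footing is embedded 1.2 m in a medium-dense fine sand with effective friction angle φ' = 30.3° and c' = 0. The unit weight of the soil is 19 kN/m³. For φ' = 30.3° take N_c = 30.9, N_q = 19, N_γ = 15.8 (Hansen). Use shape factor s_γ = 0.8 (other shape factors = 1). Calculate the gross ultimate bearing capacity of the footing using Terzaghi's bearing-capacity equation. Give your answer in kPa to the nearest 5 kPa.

q_ult ≈ 900 kPa

Effective surcharge at the founding depth q = γ·D_f = 19 × 1.2 = 22.8 kPa.
q_ult = q·N_q + 0.5·γ·B·N_γ·s_γ
     = 22.8 × 19 + 0.5 × 19 × 3.9 × 15.8 × 0.8
     = 433.2 + 468.31 = 901.51 kPa.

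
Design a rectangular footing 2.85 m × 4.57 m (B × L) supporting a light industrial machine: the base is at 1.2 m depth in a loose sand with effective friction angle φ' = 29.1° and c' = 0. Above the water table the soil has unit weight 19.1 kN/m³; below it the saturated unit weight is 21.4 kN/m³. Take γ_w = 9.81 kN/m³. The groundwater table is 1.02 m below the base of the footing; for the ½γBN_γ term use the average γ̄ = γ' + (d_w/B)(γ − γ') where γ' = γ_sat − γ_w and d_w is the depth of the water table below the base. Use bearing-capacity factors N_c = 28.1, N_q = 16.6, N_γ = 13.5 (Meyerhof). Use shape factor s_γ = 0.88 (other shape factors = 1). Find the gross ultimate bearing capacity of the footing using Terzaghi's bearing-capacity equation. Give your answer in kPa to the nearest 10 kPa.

q = γ·D_f = 19.1 × 1.2 = 22.92 kPa.
γ' = 11.59 kN/m³; averaging over the depth B below the base, γ̄ = γ' + (d_w/B)(γ − γ') = 14.278 kN/m³.
q·N_q = 22.92 × 16.6 = 380.47 kPa
0.5·γ·B·N_γ·s_γ = 0.5 × 14.278 × 2.85 × 13.5 × 0.88 = 241.71 kPa
q_ult = 380.47 + 241.71 = 622.18 kPa.

q_ult ≈ 620 kPa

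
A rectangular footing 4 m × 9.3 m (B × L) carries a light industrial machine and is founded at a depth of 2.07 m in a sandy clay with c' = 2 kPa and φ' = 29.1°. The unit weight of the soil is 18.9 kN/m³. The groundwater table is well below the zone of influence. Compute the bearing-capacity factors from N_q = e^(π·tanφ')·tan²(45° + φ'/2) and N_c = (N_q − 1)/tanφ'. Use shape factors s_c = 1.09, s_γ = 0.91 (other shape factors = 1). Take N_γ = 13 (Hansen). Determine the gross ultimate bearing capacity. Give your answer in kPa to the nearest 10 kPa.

q_ult ≈ 1160 kPa

tan29.1° = 0.5566, so N_q = e^(π×0.5566)·tan²(59.55°) = 5.746 × 2.894 = 16.63.
N_c = (16.63 − 1)/tan29.1° = 28.08.
Overburden at base level: q = 18.9 × 2.07 = 39.123 kPa.
Cohesion term c·N_c·s_c = 2 × 28.078 × 1.09 = 61.21 kPa; surcharge term q·N_q = 39.123 × 16.628 = 650.54 kPa; self-weight term 0.5·γ·B·N_γ·s_γ = 0.5 × 18.9 × 4 × 13 × 0.91 = 447.17 kPa.
q_ult = 61.21 + 650.54 + 447.17 = 1158.9 kPa.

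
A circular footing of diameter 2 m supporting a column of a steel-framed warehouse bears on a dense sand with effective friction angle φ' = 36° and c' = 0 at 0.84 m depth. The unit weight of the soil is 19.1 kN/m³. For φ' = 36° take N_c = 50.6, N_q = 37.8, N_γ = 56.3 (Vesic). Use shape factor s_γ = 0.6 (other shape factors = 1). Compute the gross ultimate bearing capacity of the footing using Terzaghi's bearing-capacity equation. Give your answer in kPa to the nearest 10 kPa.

q_ult ≈ 1250 kPa

Effective surcharge at the founding depth q = γ·D_f = 19.1 × 0.84 = 16.044 kPa.
q_ult = q·N_q + 0.5·γ·B·N_γ·s_γ
     = 16.044 × 37.8 + 0.5 × 19.1 × 2 × 56.3 × 0.6
     = 606.46 + 645.2 = 1251.7 kPa.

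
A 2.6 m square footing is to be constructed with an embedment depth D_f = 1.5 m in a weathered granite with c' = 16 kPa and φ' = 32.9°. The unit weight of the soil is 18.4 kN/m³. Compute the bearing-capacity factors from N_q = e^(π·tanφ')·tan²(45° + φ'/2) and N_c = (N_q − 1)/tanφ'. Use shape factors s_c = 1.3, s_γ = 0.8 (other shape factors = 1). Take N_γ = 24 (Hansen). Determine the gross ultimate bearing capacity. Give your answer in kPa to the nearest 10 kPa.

tan32.9° = 0.6469, so N_q = e^(π×0.6469)·tan²(61.45°) = 7.632 × 3.378 = 25.78.
N_c = (25.78 − 1)/tan32.9° = 38.31.
Effective surcharge at the founding depth q = γ·D_f = 18.4 × 1.5 = 27.6 kPa.
q_ult = c·N_c·s_c + q·N_q + 0.5·γ·B·N_γ·s_γ
     = 16 × 38.307 × 1.3 + 27.6 × 25.782 + 0.5 × 18.4 × 2.6 × 24 × 0.8
     = 796.79 + 711.59 + 459.26 = 1967.6 kPa.

q_ult ≈ 1970 kPa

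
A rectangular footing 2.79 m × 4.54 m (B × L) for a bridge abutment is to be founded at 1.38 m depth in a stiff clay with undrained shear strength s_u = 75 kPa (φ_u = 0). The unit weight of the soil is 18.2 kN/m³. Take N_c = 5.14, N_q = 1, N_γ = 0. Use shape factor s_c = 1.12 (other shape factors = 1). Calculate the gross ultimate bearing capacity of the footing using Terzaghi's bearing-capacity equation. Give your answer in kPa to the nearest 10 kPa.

q = γ·D_f = 18.2 × 1.38 = 25.116 kPa.
c·N_c·s_c = 75 × 5.14 × 1.12 = 431.76 kPa
q·N_q = 25.116 × 1 = 25.116 kPa
q_ult = 431.76 + 25.116 = 456.88 kPa.

q_ult ≈ 460 kPa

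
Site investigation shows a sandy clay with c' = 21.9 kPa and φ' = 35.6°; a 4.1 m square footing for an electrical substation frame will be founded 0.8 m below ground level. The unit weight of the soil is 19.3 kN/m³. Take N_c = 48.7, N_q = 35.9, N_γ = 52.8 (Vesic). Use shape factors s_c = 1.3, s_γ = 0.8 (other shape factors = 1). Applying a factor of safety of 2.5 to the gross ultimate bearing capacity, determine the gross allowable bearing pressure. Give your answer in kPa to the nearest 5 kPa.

q_all ≈ 1445 kPa

q = γ·D_f = 19.3 × 0.8 = 15.44 kPa.
c·N_c·s_c = 21.9 × 48.7 × 1.3 = 1386.5 kPa
q·N_q = 15.44 × 35.9 = 554.3 kPa
0.5·γ·B·N_γ·s_γ = 0.5 × 19.3 × 4.1 × 52.8 × 0.8 = 1671.2 kPa
q_ult = 1386.5 + 554.3 + 1671.2 = 3612 kPa.
q_all = q_ult / FS = 3612 / 2.5 = 1444.8 kPa.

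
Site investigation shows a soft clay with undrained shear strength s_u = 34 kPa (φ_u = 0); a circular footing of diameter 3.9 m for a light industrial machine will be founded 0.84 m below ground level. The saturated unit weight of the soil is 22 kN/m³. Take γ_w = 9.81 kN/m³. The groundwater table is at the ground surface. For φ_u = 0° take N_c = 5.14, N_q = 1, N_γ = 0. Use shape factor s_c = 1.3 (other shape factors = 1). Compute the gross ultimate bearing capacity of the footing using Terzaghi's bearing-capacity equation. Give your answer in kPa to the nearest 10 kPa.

q_ult ≈ 240 kPa

Water table at ground surface, so effective unit weight γ' = 22 − 9.81 = 12.19 kN/m³ is used throughout; overburden q = 12.19 × 0.84 = 10.24 kPa.
Cohesion term c·N_c·s_c = 34 × 5.14 × 1.3 = 227.19 kPa; surcharge term q·N_q = 10.24 × 1 = 10.24 kPa.
q_ult = 227.19 + 10.24 = 237.43 kPa.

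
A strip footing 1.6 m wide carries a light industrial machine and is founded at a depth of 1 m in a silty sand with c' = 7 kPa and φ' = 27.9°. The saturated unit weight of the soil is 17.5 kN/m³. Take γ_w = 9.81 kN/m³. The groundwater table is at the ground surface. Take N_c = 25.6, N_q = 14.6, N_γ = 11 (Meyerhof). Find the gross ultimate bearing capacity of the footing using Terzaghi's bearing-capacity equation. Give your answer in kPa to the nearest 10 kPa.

q_ult ≈ 360 kPa

With the water table at the surface the whole profile is submerged: γ' = 17.5 − 9.81 = 7.69 kN/m³, so q = γ'·D_f = 7.69 kPa; the same γ' applies in the ½γBN_γ term.
q_ult = c·N_c + q·N_q + 0.5·γ·B·N_γ
     = 7 × 25.6 + 7.69 × 14.6 + 0.5 × 7.69 × 1.6 × 11
     = 179.2 + 112.27 + 67.672 = 359.15 kPa.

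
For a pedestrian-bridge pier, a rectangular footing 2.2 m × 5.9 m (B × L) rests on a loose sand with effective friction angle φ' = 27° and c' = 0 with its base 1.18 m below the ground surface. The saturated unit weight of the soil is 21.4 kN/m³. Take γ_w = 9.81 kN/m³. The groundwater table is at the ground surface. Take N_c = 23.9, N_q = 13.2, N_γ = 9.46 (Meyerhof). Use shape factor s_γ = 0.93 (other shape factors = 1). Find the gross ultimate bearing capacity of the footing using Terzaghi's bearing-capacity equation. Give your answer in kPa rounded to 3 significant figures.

q_ult ≈ 293 kPa

γ' = 21.4 − 9.81 = 11.59 kN/m³ (submerged throughout). q = 11.59 × 1.18 = 13.676 kPa; the same γ' applies in the ½γBN_γ term.
q·N_q = 13.676 × 13.2 = 180.53 kPa
0.5·γ·B·N_γ·s_γ = 0.5 × 11.59 × 2.2 × 9.46 × 0.93 = 112.16 kPa
q_ult = 180.53 + 112.16 = 292.69 kPa.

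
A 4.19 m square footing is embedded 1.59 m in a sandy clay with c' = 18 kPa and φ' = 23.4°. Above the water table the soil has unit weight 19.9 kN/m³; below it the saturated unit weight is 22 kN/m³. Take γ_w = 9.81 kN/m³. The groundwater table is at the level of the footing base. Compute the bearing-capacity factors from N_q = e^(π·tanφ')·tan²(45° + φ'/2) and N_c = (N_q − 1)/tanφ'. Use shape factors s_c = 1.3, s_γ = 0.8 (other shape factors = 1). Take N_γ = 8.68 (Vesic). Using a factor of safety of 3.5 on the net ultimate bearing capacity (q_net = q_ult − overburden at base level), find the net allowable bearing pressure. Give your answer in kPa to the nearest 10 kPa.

q_all(net) ≈ 250 kPa

N_q = e^(π·tan23.4°)·tan²(56.7°) = 9.03; N_c = (N_q − 1)/tanφ' = 18.54.
Overburden at base level: q = 19.9 × 1.59 = 31.641 kPa.
Below the base the soil is submerged, so the ½γBN_γ term uses γ' = 22 − 9.81 = 12.19 kN/m³.
Cohesion term c·N_c·s_c = 18 × 18.545 × 1.3 = 433.95 kPa; surcharge term q·N_q = 31.641 × 9.0251 = 285.56 kPa; self-weight term 0.5·γ·B·N_γ·s_γ = 0.5 × 12.19 × 4.19 × 8.68 × 0.8 = 177.34 kPa.
q_ult = 433.95 + 285.56 + 177.34 = 896.85 kPa.
q_net = 896.85 − 31.641 = 865.21 kPa.
q_all(net) = 865.21 / 3.5 = 247.2 kPa.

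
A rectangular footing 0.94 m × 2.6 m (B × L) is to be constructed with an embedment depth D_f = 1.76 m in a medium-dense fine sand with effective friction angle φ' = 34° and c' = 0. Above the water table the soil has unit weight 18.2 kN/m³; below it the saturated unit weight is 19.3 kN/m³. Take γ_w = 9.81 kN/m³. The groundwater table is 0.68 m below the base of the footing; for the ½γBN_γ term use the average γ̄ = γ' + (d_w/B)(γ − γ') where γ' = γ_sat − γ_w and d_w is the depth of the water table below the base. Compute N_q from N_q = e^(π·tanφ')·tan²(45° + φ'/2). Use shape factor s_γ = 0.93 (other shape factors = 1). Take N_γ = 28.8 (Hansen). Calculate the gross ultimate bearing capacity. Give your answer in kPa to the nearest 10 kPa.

tan34° = 0.6745, so N_q = e^(π×0.6745)·tan²(62°) = 8.323 × 3.537 = 29.44.
q = γ·D_f = 18.2 × 1.76 = 32.032 kPa.
γ' = 9.49 kN/m³; averaging over the depth B below the base, γ̄ = γ' + (d_w/B)(γ − γ') = 15.791 kN/m³.
q·N_q = 32.032 × 29.44 = 943.02 kPa
0.5·γ·B·N_γ·s_γ = 0.5 × 15.791 × 0.94 × 28.8 × 0.93 = 198.78 kPa
q_ult = 943.02 + 198.78 = 1141.8 kPa.

q_ult ≈ 1140 kPa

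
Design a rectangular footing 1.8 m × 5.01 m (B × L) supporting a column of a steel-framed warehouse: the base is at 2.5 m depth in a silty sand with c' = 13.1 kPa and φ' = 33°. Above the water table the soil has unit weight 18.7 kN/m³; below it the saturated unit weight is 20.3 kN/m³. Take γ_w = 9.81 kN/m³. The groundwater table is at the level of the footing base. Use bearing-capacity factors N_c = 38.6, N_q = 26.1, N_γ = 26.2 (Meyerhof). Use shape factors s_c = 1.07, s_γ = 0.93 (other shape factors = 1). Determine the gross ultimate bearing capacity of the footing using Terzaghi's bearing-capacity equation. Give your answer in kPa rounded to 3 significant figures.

Effective surcharge at the founding depth q = γ·D_f = 18.7 × 2.5 = 46.75 kPa.
The water table coincides with the base, so in the self-weight term γ → γ' = 10.49 kN/m³.
q_ult = c·N_c·s_c + q·N_q + 0.5·γ·B·N_γ·s_γ
     = 13.1 × 38.6 × 1.07 + 46.75 × 26.1 + 0.5 × 10.49 × 1.8 × 26.2 × 0.93
     = 541.06 + 1220.2 + 230.04 = 1991.3 kPa.

q_ult ≈ 1990 kPa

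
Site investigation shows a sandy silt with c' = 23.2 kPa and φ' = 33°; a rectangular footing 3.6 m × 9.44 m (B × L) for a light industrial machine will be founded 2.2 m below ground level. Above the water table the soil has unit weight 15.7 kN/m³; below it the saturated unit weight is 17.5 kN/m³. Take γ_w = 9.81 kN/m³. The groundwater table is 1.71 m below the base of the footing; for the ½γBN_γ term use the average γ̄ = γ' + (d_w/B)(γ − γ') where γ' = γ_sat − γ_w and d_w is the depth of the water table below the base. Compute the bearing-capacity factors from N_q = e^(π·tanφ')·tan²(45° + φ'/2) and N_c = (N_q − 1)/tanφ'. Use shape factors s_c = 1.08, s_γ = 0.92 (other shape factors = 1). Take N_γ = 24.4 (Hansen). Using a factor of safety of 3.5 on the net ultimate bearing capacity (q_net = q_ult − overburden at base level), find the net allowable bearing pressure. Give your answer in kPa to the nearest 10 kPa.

N_q = e^(π·tan33°)·tan²(61.5°) = 26.09; N_c = (N_q − 1)/tanφ' = 38.64.
Overburden at base level: q = 15.7 × 2.2 = 34.54 kPa.
The water table is 1.71 m below the base (< B = 3.6 m), so the ½γBN_γ term uses γ̄ = γ' + (d_w/B)(γ − γ') = 7.69 + (1.71/3.6)(15.7 − 7.69) = 11.495 kN/m³.
Cohesion term c·N_c·s_c = 23.2 × 38.638 × 1.08 = 968.12 kPa; surcharge term q·N_q = 34.54 × 26.092 = 901.22 kPa; self-weight term 0.5·γ·B·N_γ·s_γ = 0.5 × 11.495 × 3.6 × 24.4 × 0.92 = 464.46 kPa.
q_ult = 968.12 + 901.22 + 464.46 = 2333.8 kPa.
q_net = 2333.8 − 34.54 = 2299.3 kPa.
q_all(net) = 2299.3 / 3.5 = 656.93 kPa.

q_all(net) ≈ 660 kPa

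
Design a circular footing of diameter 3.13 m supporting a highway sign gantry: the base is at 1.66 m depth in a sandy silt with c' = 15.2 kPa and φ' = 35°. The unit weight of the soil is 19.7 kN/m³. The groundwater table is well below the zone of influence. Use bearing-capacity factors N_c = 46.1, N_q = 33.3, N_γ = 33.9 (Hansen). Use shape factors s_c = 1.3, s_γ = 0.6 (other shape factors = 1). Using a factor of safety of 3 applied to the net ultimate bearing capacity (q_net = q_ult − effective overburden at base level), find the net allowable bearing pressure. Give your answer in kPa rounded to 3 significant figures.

q_all(net) ≈ 865 kPa

Effective surcharge at the founding depth q = γ·D_f = 19.7 × 1.66 = 32.702 kPa.
q_ult = c·N_c·s_c + q·N_q + 0.5·γ·B·N_γ·s_γ
     = 15.2 × 46.1 × 1.3 + 32.702 × 33.3 + 0.5 × 19.7 × 3.13 × 33.9 × 0.6
     = 910.94 + 1089 + 627.09 = 2627 kPa.
Net ultimate: q_net = 2627 − 32.702 = 2594.3 kPa.
q_all(net) = 2594.3 / 3 = 864.77 kPa.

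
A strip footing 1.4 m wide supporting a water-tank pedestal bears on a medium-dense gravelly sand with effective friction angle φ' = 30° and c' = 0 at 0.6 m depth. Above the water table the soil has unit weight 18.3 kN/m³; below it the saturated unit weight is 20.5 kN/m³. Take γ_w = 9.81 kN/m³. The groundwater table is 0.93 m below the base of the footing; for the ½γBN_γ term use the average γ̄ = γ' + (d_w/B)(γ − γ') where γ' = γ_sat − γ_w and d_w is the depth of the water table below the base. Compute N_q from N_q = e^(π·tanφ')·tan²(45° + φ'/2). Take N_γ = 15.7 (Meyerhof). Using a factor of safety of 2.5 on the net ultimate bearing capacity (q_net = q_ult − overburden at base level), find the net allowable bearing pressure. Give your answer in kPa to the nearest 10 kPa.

N_q = e^(π·tan30°)·tan²(60°) = 18.4.
Effective surcharge at the founding depth q = γ·D_f = 18.3 × 0.6 = 10.98 kPa.
With d_w = 0.93 m < B, γ̄ = 10.69 + (0.93/1.4) × (18.3 − 10.69) = 15.745 kN/m³.
q_ult = q·N_q + 0.5·γ·B·N_γ
     = 10.98 × 18.401 + 0.5 × 15.745 × 1.4 × 15.7
     = 202.04 + 173.04 = 375.08 kPa.
q_net = 375.08 − 10.98 = 364.1 kPa.
q_all(net) = 364.1 / 2.5 = 145.64 kPa.

q_all(net) ≈ 150 kPa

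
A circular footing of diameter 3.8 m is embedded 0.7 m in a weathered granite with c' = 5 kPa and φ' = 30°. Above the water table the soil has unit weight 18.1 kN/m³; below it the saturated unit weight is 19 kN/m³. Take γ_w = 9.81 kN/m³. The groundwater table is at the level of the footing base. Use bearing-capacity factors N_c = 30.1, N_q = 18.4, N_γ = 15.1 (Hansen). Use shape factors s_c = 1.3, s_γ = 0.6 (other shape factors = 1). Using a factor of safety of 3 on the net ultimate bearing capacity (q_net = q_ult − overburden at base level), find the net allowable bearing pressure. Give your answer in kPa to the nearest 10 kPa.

Effective surcharge at the founding depth q = γ·D_f = 18.1 × 0.7 = 12.67 kPa.
The water table coincides with the base, so in the self-weight term γ → γ' = 9.19 kN/m³.
q_ult = c·N_c·s_c + q·N_q + 0.5·γ·B·N_γ·s_γ
     = 5 × 30.1 × 1.3 + 12.67 × 18.4 + 0.5 × 9.19 × 3.8 × 15.1 × 0.6
     = 195.65 + 233.13 + 158.2 = 586.97 kPa.
q_net = 586.97 − 12.67 = 574.3 kPa.
q_all(net) = 574.3 / 3 = 191.43 kPa.

q_all(net) ≈ 190 kPa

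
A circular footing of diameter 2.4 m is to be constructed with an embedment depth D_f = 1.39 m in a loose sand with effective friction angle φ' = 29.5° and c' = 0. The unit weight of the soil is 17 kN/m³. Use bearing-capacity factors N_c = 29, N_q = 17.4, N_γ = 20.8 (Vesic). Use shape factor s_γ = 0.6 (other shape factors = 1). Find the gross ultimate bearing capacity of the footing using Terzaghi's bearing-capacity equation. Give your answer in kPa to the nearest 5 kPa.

q_ult ≈ 665 kPa

Overburden at base level: q = 17 × 1.39 = 23.63 kPa.
Surcharge term q·N_q = 23.63 × 17.4 = 411.16 kPa; self-weight term 0.5·γ·B·N_γ·s_γ = 0.5 × 17 × 2.4 × 20.8 × 0.6 = 254.59 kPa.
q_ult = 411.16 + 254.59 = 665.75 kPa.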